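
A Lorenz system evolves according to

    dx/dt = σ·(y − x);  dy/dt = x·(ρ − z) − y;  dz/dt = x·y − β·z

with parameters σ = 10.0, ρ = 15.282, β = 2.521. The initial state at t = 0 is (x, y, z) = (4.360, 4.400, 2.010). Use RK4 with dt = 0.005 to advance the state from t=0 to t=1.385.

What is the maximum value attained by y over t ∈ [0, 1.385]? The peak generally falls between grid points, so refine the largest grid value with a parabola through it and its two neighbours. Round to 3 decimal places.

t=0.000: state=(4.360, 4.400, 2.010)
step 1 (dt=0.005): k1=(0.400, 53.466, 14.117), k2=(1.727, 53.192, 14.615), k3=(1.687, 53.231, 14.624), k4=(2.977, 52.992, 15.132); state += dt/6·(k1+2k2+2k3+k4)
t=0.005: state=(4.369, 4.666, 2.083)
t=0.010: state=(4.390, 4.930, 2.161)
t=0.015: state=(4.422, 5.193, 2.245)
continuing one RK4 step at a time; state shown every 10 steps (Δt=0.05):
t=0.050: state=(4.937, 7.038, 3.011)
t=0.100: state=(6.347, 9.798, 4.889)
t=0.150: state=(8.286, 12.451, 8.172)
t=0.200: state=(10.310, 13.965, 13.088)
t=0.250: state=(11.623, 12.906, 18.653)
t=0.300: state=(11.385, 9.114, 22.544)
t=0.350: state=(9.514, 4.618, 23.259)
t=0.400: state=(6.857, 1.465, 21.636)
t=0.450: state=(4.371, -0.031, 19.240)
t=0.500: state=(2.517, -0.503, 16.913)
t=0.550: state=(1.313, -0.540, 14.863)
t=0.600: state=(0.600, -0.459, 13.081)
t=0.650: state=(0.201, -0.383, 11.524)
t=0.700: state=(-0.020, -0.349, 10.158)
t=0.750: state=(-0.150, -0.358, 8.957)
t=0.800: state=(-0.241, -0.407, 7.900)
t=0.850: state=(-0.324, -0.496, 6.970)
t=0.900: state=(-0.418, -0.630, 6.154)
t=0.950: state=(-0.540, -0.820, 5.442)
t=1.000: state=(-0.704, -1.087, 4.825)
t=1.050: state=(-0.930, -1.459, 4.302)
t=1.100: state=(-1.243, -1.978, 3.880)
t=1.150: state=(-1.678, -2.700, 3.581)
t=1.200: state=(-2.283, -3.699, 3.454)
t=1.250: state=(-3.117, -5.059, 3.599)
t=1.300: state=(-4.248, -6.849, 4.203)
t=1.350: state=(-5.728, -9.041, 5.574)
t=1.385: state=(-6.962, -10.673, 7.206)
largest grid value and its neighbours: y(0.205)=13.99452, y(0.210)=13.99606, y(0.215)=13.96836
parabola through these three points peaks at t≈0.208 with y≈13.99898

max y = 13.999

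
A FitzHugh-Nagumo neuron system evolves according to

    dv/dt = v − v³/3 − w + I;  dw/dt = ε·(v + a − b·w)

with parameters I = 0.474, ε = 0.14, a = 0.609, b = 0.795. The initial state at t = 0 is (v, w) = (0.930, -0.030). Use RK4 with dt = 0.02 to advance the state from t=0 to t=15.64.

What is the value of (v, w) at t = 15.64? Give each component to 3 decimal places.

(v, w) = (-1.536, 0.047)

t=0.000: state=(0.930, -0.030)
step 1 (dt=0.02): k1=(1.166, 0.219), k2=(1.165, 0.220), k3=(1.165, 0.220), k4=(1.164, 0.222); state += dt/6·(k1+2k2+2k3+k4)
t=0.020: state=(0.953, -0.026)
t=0.040: state=(0.977, -0.021)
t=0.060: state=(1.000, -0.017)
continuing one RK4 step at a time; state shown every 50 steps (Δt=1):
t=1.000: state=(1.712, 0.241)
t=2.000: state=(1.747, 0.529)
t=3.000: state=(1.635, 0.778)
t=4.000: state=(1.502, 0.985)
t=5.000: state=(1.357, 1.151)
t=6.000: state=(1.193, 1.280)
t=7.000: state=(0.992, 1.370)
t=8.000: state=(0.709, 1.421)
t=9.000: state=(0.196, 1.415)
t=10.000: state=(-0.968, 1.303)
t=11.000: state=(-1.881, 1.041)
t=12.000: state=(-1.892, 0.759)
t=13.000: state=(-1.798, 0.515)
t=14.000: state=(-1.699, 0.310)
t=15.000: state=(-1.600, 0.140)
t=15.640: state=(-1.536, 0.047)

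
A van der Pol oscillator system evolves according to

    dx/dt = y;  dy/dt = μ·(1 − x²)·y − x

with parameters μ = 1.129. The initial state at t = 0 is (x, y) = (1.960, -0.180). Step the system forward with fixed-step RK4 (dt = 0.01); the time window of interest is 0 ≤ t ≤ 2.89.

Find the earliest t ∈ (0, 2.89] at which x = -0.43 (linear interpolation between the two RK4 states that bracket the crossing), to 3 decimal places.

t = 2.272

t=0.000: state=(1.960, -0.180)
step 1 (dt=0.01): k1=(-0.180, -1.383), k2=(-0.187, -1.360), k3=(-0.187, -1.361), k4=(-0.194, -1.339); state += dt/6·(k1+2k2+2k3+k4)
t=0.010: state=(1.958, -0.194)
t=0.020: state=(1.956, -0.207)
t=0.030: state=(1.954, -0.220)
continuing one RK4 step at a time; state shown every 10 steps (Δt=0.1):
t=0.100: state=(1.936, -0.298)
t=0.200: state=(1.901, -0.386)
t=0.300: state=(1.859, -0.454)
t=0.400: state=(1.811, -0.508)
t=0.500: state=(1.758, -0.556)
t=0.600: state=(1.700, -0.599)
t=0.700: state=(1.638, -0.641)
t=0.800: state=(1.572, -0.683)
t=0.900: state=(1.501, -0.729)
t=1.000: state=(1.426, -0.778)
t=1.100: state=(1.346, -0.833)
t=1.200: state=(1.259, -0.895)
t=1.300: state=(1.166, -0.967)
t=1.400: state=(1.065, -1.051)
t=1.500: state=(0.955, -1.149)
t=1.600: state=(0.835, -1.266)
t=1.700: state=(0.702, -1.404)
t=1.800: state=(0.553, -1.568)
t=1.900: state=(0.387, -1.761)
t=2.000: state=(0.200, -1.983)
t=2.100: state=(-0.010, -2.227)
t=2.200: state=(-0.246, -2.475)
t=2.270: state=(-0.424, -2.630)
next step: t=2.280: state=(-0.451, -2.650) — x has crossed -0.43
linear interpolation between t=2.270 (-0.42433) and t=2.280 (-0.45073) → t≈2.272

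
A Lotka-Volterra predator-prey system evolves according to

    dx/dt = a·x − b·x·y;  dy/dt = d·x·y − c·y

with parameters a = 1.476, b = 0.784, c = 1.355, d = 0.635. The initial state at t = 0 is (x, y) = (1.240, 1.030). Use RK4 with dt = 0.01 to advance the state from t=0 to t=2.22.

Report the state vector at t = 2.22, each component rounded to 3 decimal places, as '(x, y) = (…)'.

t=0.000: state=(1.240, 1.030)
step 1 (dt=0.01): k1=(0.829, -0.585), k2=(0.835, -0.580), k3=(0.835, -0.580), k4=(0.840, -0.576); state += dt/6·(k1+2k2+2k3+k4)
t=0.010: state=(1.248, 1.024)
t=0.020: state=(1.257, 1.018)
t=0.030: state=(1.265, 1.013)
continuing one RK4 step at a time; state shown every 10 steps (Δt=0.1):
t=0.100: state=(1.329, 0.976)
t=0.200: state=(1.429, 0.930)
t=0.300: state=(1.542, 0.893)
t=0.400: state=(1.669, 0.863)
t=0.500: state=(1.809, 0.842)
t=0.600: state=(1.964, 0.828)
t=0.700: state=(2.134, 0.824)
t=0.800: state=(2.318, 0.829)
t=0.900: state=(2.517, 0.844)
t=1.000: state=(2.728, 0.870)
t=1.100: state=(2.949, 0.910)
t=1.200: state=(3.176, 0.965)
t=1.300: state=(3.403, 1.039)
t=1.400: state=(3.623, 1.134)
t=1.500: state=(3.825, 1.255)
t=1.600: state=(3.995, 1.405)
t=1.700: state=(4.119, 1.588)
t=1.800: state=(4.180, 1.805)
t=1.900: state=(4.166, 2.056)
t=2.000: state=(4.066, 2.332)
t=2.100: state=(3.881, 2.622)
t=2.200: state=(3.621, 2.907)
t=2.220: state=(3.562, 2.961)

(x, y) = (3.562, 2.961)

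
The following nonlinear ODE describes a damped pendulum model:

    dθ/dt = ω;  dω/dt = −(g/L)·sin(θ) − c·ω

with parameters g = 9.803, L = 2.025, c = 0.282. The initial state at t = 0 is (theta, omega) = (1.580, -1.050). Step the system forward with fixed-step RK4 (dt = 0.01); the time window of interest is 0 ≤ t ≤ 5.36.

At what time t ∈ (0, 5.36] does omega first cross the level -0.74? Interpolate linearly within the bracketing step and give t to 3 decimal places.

t = 1.294

t=0.000: state=(1.580, -1.050)
step 1 (dt=0.01): k1=(-1.050, -4.545), k2=(-1.073, -4.538), k3=(-1.073, -4.538), k4=(-1.095, -4.532); state += dt/6·(k1+2k2+2k3+k4)
t=0.010: state=(1.569, -1.095)
t=0.020: state=(1.558, -1.141)
t=0.030: state=(1.546, -1.186)
continuing one RK4 step at a time; state shown every 20 steps (Δt=0.2):
t=0.200: state=(1.281, -1.923)
t=0.400: state=(0.822, -2.632)
t=0.600: state=(0.254, -2.965)
t=0.800: state=(-0.328, -2.762)
t=1.000: state=(-0.820, -2.094)
t=1.200: state=(-1.150, -1.190)
t=1.290: state=(-1.238, -0.760)
next step: t=1.300: state=(-1.245, -0.712) — omega has crossed -0.74
linear interpolation between t=1.290 (-0.75968) and t=1.300 (-0.71179) → t≈1.294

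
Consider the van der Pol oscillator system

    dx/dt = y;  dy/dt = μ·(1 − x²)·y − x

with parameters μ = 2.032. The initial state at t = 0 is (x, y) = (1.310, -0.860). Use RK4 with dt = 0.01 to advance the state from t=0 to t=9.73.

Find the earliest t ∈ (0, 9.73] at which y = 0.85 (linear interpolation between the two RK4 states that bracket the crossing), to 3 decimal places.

t = 4.117

t=0.000: state=(1.310, -0.860)
step 1 (dt=0.01): k1=(-0.860, -0.059), k2=(-0.860, -0.074), k3=(-0.860, -0.073), k4=(-0.861, -0.088); state += dt/6·(k1+2k2+2k3+k4)
t=0.010: state=(1.301, -0.861)
t=0.020: state=(1.293, -0.862)
t=0.030: state=(1.284, -0.863)
continuing one RK4 step at a time; state shown every 50 steps (Δt=0.5):
t=0.500: state=(0.815, -1.249)
t=1.000: state=(-0.172, -3.082)
t=1.500: state=(-1.839, -1.730)
t=2.000: state=(-2.012, 0.225)
t=2.500: state=(-1.861, 0.347)
t=3.000: state=(-1.671, 0.414)
t=3.500: state=(-1.439, 0.524)
t=4.000: state=(-1.128, 0.756)
t=4.110: state=(-1.040, 0.844)
next step: t=4.120: state=(-1.032, 0.853) — y has crossed 0.85
linear interpolation between t=4.110 (0.84355) and t=4.120 (0.85265) → t≈4.117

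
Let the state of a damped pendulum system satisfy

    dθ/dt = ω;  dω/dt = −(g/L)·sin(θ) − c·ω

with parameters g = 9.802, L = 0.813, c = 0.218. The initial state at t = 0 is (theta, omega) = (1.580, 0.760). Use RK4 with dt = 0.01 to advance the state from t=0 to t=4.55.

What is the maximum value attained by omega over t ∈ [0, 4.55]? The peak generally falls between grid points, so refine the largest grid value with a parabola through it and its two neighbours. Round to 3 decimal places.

t=0.000: state=(1.580, 0.760)
step 1 (dt=0.01): k1=(0.760, -12.222), k2=(0.699, -12.208), k3=(0.699, -12.208), k4=(0.638, -12.194); state += dt/6·(k1+2k2+2k3+k4)
t=0.010: state=(1.587, 0.638)
t=0.020: state=(1.593, 0.516)
t=0.030: state=(1.597, 0.395)
continuing one RK4 step at a time; state shown every 20 steps (Δt=0.2):
t=0.200: state=(1.491, -1.631)
t=0.400: state=(0.942, -3.772)
t=0.600: state=(0.060, -4.735)
t=0.800: state=(-0.809, -3.650)
t=1.000: state=(-1.323, -1.409)
t=1.200: state=(-1.366, 0.970)
t=1.400: state=(-0.950, 3.105)
t=1.600: state=(-0.189, 4.246)
t=1.800: state=(0.620, 3.540)
t=2.000: state=(1.140, 1.539)
t=2.200: state=(1.219, -0.740)
t=2.400: state=(0.860, -2.769)
t=2.600: state=(0.176, -3.827)
t=2.800: state=(-0.555, -3.199)
t=3.000: state=(-1.022, -1.351)
t=3.200: state=(-1.077, 0.793)
t=3.400: state=(-0.724, 2.640)
t=3.600: state=(-0.089, 3.469)
t=3.800: state=(0.558, 2.750)
t=4.000: state=(0.941, 0.983)
t=4.200: state=(0.937, -1.008)
t=4.400: state=(0.563, -2.607)
t=4.550: state=(0.124, -3.126)
largest grid value and its neighbours: omega(1.620)=4.26293, omega(1.630)=4.26359, omega(1.640)=4.25913
parabola through these three points peaks at t≈1.626 with omega≈4.26394

max omega = 4.264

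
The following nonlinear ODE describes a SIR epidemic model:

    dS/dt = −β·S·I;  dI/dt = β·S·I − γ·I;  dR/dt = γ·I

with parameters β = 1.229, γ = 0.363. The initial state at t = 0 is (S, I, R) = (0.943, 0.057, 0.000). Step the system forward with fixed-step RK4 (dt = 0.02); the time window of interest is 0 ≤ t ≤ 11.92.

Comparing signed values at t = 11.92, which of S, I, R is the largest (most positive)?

largest component: R

t=0.000: state=(0.943, 0.057, 0.000)
step 1 (dt=0.02): k1=(-0.066, 0.045, 0.021), k2=(-0.067, 0.046, 0.021), k3=(-0.067, 0.046, 0.021), k4=(-0.067, 0.046, 0.021); state += dt/6·(k1+2k2+2k3+k4)
t=0.020: state=(0.942, 0.058, 0.000)
t=0.040: state=(0.940, 0.059, 0.001)
t=0.060: state=(0.939, 0.060, 0.001)
continuing one RK4 step at a time; state shown every 25 steps (Δt=0.5):
t=0.500: state=(0.903, 0.084, 0.013)
t=1.000: state=(0.849, 0.120, 0.031)
t=1.500: state=(0.778, 0.165, 0.057)
t=2.000: state=(0.692, 0.216, 0.091)
t=2.500: state=(0.596, 0.268, 0.135)
t=3.000: state=(0.498, 0.313, 0.188)
t=3.500: state=(0.407, 0.345, 0.248)
t=4.000: state=(0.327, 0.360, 0.313)
t=4.500: state=(0.262, 0.360, 0.378)
t=5.000: state=(0.211, 0.347, 0.442)
t=5.500: state=(0.172, 0.325, 0.503)
t=6.000: state=(0.142, 0.298, 0.560)
t=6.500: state=(0.119, 0.270, 0.612)
t=7.000: state=(0.102, 0.240, 0.658)
t=7.500: state=(0.088, 0.213, 0.699)
t=8.000: state=(0.078, 0.187, 0.735)
t=8.500: state=(0.070, 0.163, 0.767)
t=9.000: state=(0.064, 0.142, 0.794)
t=9.500: state=(0.059, 0.123, 0.818)
t=10.000: state=(0.055, 0.106, 0.839)
t=10.500: state=(0.052, 0.091, 0.857)
t=11.000: state=(0.049, 0.079, 0.872)
t=11.500: state=(0.047, 0.067, 0.886)
t=11.920: state=(0.046, 0.059, 0.895)
compare at T: S=0.046, I=0.059, R=0.895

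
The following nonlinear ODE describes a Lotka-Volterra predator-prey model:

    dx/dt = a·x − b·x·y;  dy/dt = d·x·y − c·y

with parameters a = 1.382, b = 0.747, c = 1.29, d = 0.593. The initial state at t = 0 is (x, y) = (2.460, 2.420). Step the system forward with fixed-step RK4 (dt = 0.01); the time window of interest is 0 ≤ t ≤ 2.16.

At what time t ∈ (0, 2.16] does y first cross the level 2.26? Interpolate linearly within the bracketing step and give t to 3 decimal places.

t=0.000: state=(2.460, 2.420)
step 1 (dt=0.01): k1=(-1.047, 0.408), k2=(-1.049, 0.401), k3=(-1.049, 0.401), k4=(-1.050, 0.394); state += dt/6·(k1+2k2+2k3+k4)
t=0.010: state=(2.450, 2.424)
t=0.020: state=(2.439, 2.428)
t=0.030: state=(2.428, 2.432)
continuing one RK4 step at a time; state shown every 10 steps (Δt=0.1):
t=0.100: state=(2.354, 2.454)
t=0.200: state=(2.249, 2.472)
t=0.300: state=(2.146, 2.475)
t=0.400: state=(2.049, 2.464)
t=0.500: state=(1.959, 2.439)
t=0.600: state=(1.877, 2.402)
t=0.700: state=(1.804, 2.354)
t=0.800: state=(1.741, 2.299)
t=0.860: state=(1.708, 2.262)
next step: t=0.870: state=(1.703, 2.256) — y has crossed 2.26
linear interpolation between t=0.860 (2.26207) and t=0.870 (2.25577) → t≈0.863

t = 0.863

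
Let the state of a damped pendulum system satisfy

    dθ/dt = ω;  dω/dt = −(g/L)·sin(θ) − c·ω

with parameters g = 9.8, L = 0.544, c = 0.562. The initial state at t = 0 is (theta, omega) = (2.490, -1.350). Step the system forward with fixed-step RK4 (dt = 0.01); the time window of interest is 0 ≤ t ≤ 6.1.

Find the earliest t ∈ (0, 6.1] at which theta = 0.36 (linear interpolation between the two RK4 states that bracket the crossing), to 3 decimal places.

t = 0.484

t=0.000: state=(2.490, -1.350)
step 1 (dt=0.01): k1=(-1.350, -10.166), k2=(-1.401, -10.234), k3=(-1.401, -10.238), k4=(-1.452, -10.308); state += dt/6·(k1+2k2+2k3+k4)
t=0.010: state=(2.476, -1.452)
t=0.020: state=(2.461, -1.556)
t=0.030: state=(2.445, -1.662)
continuing one RK4 step at a time; state shown every 20 steps (Δt=0.2):
t=0.200: state=(1.992, -3.773)
t=0.400: state=(0.943, -6.617)
t=0.480: state=(0.387, -7.186)
next step: t=0.490: state=(0.315, -7.208) — theta has crossed 0.36
linear interpolation between t=0.480 (0.38671) and t=0.490 (0.31474) → t≈0.484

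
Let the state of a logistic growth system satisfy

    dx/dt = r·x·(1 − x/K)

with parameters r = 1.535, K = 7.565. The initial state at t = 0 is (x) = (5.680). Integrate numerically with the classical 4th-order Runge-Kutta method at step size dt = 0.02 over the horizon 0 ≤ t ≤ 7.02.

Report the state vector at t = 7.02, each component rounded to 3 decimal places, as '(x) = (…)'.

(x) = (7.565)

t=0.000: state=(5.680)
step 1 (dt=0.02): k1=(2.172), k2=(2.156), k3=(2.156), k4=(2.139); state += dt/6·(k1+2k2+2k3+k4)
t=0.020: state=(5.723)
t=0.040: state=(5.766)
t=0.060: state=(5.807)
continuing one RK4 step at a time; state shown every 25 steps (Δt=0.5):
t=0.500: state=(6.555)
t=1.000: state=(7.060)
t=1.500: state=(7.322)
t=2.000: state=(7.450)
t=2.500: state=(7.511)
t=3.000: state=(7.540)
t=3.500: state=(7.553)
t=4.000: state=(7.560)
t=4.500: state=(7.562)
t=5.000: state=(7.564)
t=5.500: state=(7.564)
t=6.000: state=(7.565)
t=6.500: state=(7.565)
t=7.000: state=(7.565)
t=7.020: state=(7.565)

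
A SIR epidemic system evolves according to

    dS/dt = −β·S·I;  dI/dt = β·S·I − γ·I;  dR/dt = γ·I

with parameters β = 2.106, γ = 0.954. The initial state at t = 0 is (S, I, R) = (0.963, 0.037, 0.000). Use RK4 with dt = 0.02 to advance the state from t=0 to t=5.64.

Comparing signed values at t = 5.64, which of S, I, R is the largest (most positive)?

largest component: R

t=0.000: state=(0.963, 0.037, 0.000)
step 1 (dt=0.02): k1=(-0.075, 0.040, 0.035), k2=(-0.076, 0.040, 0.036), k3=(-0.076, 0.040, 0.036), k4=(-0.077, 0.040, 0.036); state += dt/6·(k1+2k2+2k3+k4)
t=0.020: state=(0.961, 0.038, 0.001)
t=0.040: state=(0.960, 0.039, 0.001)
t=0.060: state=(0.958, 0.039, 0.002)
continuing one RK4 step at a time; state shown every 10 steps (Δt=0.2):
t=0.200: state=(0.946, 0.046, 0.008)
t=0.400: state=(0.926, 0.056, 0.018)
t=0.600: state=(0.903, 0.068, 0.029)
t=0.800: state=(0.875, 0.082, 0.044)
t=1.000: state=(0.842, 0.097, 0.061)
t=1.200: state=(0.806, 0.113, 0.081)
t=1.400: state=(0.765, 0.131, 0.104)
t=1.600: state=(0.722, 0.148, 0.131)
t=1.800: state=(0.676, 0.164, 0.160)
t=2.000: state=(0.629, 0.178, 0.193)
t=2.200: state=(0.582, 0.190, 0.228)
t=2.400: state=(0.536, 0.199, 0.265)
t=2.600: state=(0.493, 0.204, 0.304)
t=2.800: state=(0.452, 0.205, 0.343)
t=3.000: state=(0.415, 0.204, 0.382)
t=3.200: state=(0.381, 0.199, 0.420)
t=3.400: state=(0.351, 0.192, 0.458)
t=3.600: state=(0.324, 0.183, 0.493)
t=3.800: state=(0.301, 0.172, 0.527)
t=4.000: state=(0.280, 0.161, 0.559)
t=4.200: state=(0.263, 0.149, 0.588)
t=4.400: state=(0.247, 0.137, 0.616)
t=4.600: state=(0.234, 0.125, 0.641)
t=4.800: state=(0.223, 0.114, 0.663)
t=5.000: state=(0.213, 0.103, 0.684)
t=5.200: state=(0.204, 0.093, 0.703)
t=5.400: state=(0.197, 0.084, 0.720)
t=5.600: state=(0.190, 0.075, 0.735)
t=5.640: state=(0.189, 0.073, 0.738)
compare at T: S=0.189, I=0.073, R=0.738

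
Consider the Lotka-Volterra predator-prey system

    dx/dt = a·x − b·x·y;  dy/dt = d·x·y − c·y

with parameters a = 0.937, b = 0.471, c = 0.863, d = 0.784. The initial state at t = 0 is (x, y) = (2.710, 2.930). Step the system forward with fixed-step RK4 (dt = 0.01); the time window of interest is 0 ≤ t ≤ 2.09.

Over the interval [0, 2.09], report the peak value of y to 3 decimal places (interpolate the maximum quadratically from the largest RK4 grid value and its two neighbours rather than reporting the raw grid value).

t=0.000: state=(2.710, 2.930)
step 1 (dt=0.01): k1=(-1.201, 3.697), k2=(-1.221, 3.706), k3=(-1.222, 3.706), k4=(-1.242, 3.715); state += dt/6·(k1+2k2+2k3+k4)
t=0.010: state=(2.698, 2.967)
t=0.020: state=(2.685, 3.004)
t=0.030: state=(2.672, 3.042)
continuing one RK4 step at a time; state shown every 10 steps (Δt=0.1):
t=0.100: state=(2.570, 3.307)
t=0.200: state=(2.394, 3.685)
t=0.300: state=(2.191, 4.047)
t=0.400: state=(1.973, 4.371)
t=0.500: state=(1.752, 4.640)
t=0.600: state=(1.539, 4.842)
t=0.700: state=(1.341, 4.972)
t=0.800: state=(1.163, 5.030)
t=0.900: state=(1.008, 5.023)
t=1.000: state=(0.875, 4.960)
t=1.100: state=(0.762, 4.851)
t=1.200: state=(0.668, 4.706)
t=1.300: state=(0.590, 4.535)
t=1.400: state=(0.526, 4.346)
t=1.500: state=(0.473, 4.146)
t=1.600: state=(0.429, 3.940)
t=1.700: state=(0.394, 3.732)
t=1.800: state=(0.364, 3.527)
t=1.900: state=(0.341, 3.326)
t=2.000: state=(0.321, 3.131)
t=2.090: state=(0.307, 2.962)
largest grid value and its neighbours: y(0.830)=5.03468, y(0.840)=5.03490, y(0.850)=5.03450
parabola through these three points peaks at t≈0.839 with y≈5.03491

max y = 5.035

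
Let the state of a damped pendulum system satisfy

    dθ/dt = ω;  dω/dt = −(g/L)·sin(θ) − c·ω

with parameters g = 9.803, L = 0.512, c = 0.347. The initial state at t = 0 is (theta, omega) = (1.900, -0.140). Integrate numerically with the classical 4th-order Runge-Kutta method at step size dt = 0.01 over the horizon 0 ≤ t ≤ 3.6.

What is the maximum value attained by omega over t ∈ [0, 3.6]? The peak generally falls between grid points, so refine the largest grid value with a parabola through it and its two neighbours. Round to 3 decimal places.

t=0.000: state=(1.900, -0.140)
step 1 (dt=0.01): k1=(-0.140, -18.070), k2=(-0.230, -18.043), k3=(-0.230, -18.046), k4=(-0.320, -18.021); state += dt/6·(k1+2k2+2k3+k4)
t=0.010: state=(1.898, -0.320)
t=0.020: state=(1.894, -0.500)
t=0.030: state=(1.888, -0.680)
continuing one RK4 step at a time; state shown every 20 steps (Δt=0.2):
t=0.200: state=(1.512, -3.737)
t=0.400: state=(0.451, -6.496)
t=0.600: state=(-0.809, -5.349)
t=0.800: state=(-1.514, -1.577)
t=1.000: state=(-1.444, 2.224)
t=1.200: state=(-0.666, 5.292)
t=1.400: state=(0.460, 5.273)
t=1.600: state=(1.224, 2.090)
t=1.800: state=(1.267, -1.621)
t=2.000: state=(0.624, -4.553)
t=2.200: state=(-0.363, -4.696)
t=2.400: state=(-1.051, -1.887)
t=2.600: state=(-1.079, 1.573)
t=2.800: state=(-0.479, 4.128)
t=3.000: state=(0.387, 3.989)
t=3.200: state=(0.943, 1.331)
t=3.400: state=(0.890, -1.807)
t=3.600: state=(0.295, -3.812)
largest grid value and its neighbours: omega(1.290)=5.80797, omega(1.300)=5.81292, omega(1.310)=5.80680
parabola through these three points peaks at t≈1.299 with omega≈5.81294

max omega = 5.813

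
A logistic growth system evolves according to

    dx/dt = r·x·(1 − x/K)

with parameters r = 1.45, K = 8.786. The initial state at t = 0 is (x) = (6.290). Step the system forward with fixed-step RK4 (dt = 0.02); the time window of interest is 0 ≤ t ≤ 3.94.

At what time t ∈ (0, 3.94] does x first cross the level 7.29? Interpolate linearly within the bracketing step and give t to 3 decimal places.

t=0.000: state=(6.290)
step 1 (dt=0.02): k1=(2.591), k2=(2.575), k3=(2.575), k4=(2.558); state += dt/6·(k1+2k2+2k3+k4)
t=0.020: state=(6.341)
t=0.040: state=(6.392)
t=0.060: state=(6.443)
continuing one RK4 step at a time; state shown every 10 steps (Δt=0.2):
t=0.200: state=(6.774)
t=0.400: state=(7.189)
t=0.440: state=(7.263)
next step: t=0.460: state=(7.299) — x has crossed 7.29
linear interpolation between t=0.440 (7.26320) and t=0.460 (7.29936) → t≈0.455

t = 0.455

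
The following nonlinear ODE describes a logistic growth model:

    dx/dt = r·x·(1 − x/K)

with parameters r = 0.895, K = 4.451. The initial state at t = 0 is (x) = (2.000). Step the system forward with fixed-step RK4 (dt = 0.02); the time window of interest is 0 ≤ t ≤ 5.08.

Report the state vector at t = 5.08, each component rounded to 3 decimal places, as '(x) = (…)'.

(x) = (4.394)

t=0.000: state=(2.000)
step 1 (dt=0.02): k1=(0.986), k2=(0.987), k3=(0.987), k4=(0.987); state += dt/6·(k1+2k2+2k3+k4)
t=0.020: state=(2.020)
t=0.040: state=(2.039)
t=0.060: state=(2.059)
continuing one RK4 step at a time; state shown every 10 steps (Δt=0.2):
t=0.200: state=(2.198)
t=0.400: state=(2.397)
t=0.600: state=(2.593)
t=0.800: state=(2.784)
t=1.000: state=(2.966)
t=1.200: state=(3.137)
t=1.400: state=(3.297)
t=1.600: state=(3.443)
t=1.800: state=(3.576)
t=2.000: state=(3.695)
t=2.200: state=(3.801)
t=2.400: state=(3.894)
t=2.600: state=(3.976)
t=2.800: state=(4.046)
t=3.000: state=(4.108)
t=3.200: state=(4.160)
t=3.400: state=(4.205)
t=3.600: state=(4.244)
t=3.800: state=(4.276)
t=4.000: state=(4.304)
t=4.200: state=(4.327)
t=4.400: state=(4.347)
t=4.600: state=(4.364)
t=4.800: state=(4.378)
t=5.000: state=(4.390)
t=5.080: state=(4.394)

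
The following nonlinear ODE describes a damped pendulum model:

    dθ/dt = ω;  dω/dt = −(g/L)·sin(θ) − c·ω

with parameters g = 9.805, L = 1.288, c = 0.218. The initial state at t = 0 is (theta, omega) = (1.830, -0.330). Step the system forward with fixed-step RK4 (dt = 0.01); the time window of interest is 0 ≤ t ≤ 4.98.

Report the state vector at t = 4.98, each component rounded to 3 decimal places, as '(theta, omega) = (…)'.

(theta, omega) = (0.905, 0.955)

t=0.000: state=(1.830, -0.330)
step 1 (dt=0.01): k1=(-0.330, -7.286), k2=(-0.366, -7.282), k3=(-0.366, -7.282), k4=(-0.403, -7.278); state += dt/6·(k1+2k2+2k3+k4)
t=0.010: state=(1.826, -0.403)
t=0.020: state=(1.822, -0.476)
t=0.030: state=(1.817, -0.548)
continuing one RK4 step at a time; state shown every 20 steps (Δt=0.2):
t=0.200: state=(1.619, -1.780)
t=0.400: state=(1.122, -3.155)
t=0.600: state=(0.390, -4.032)
t=0.800: state=(-0.417, -3.831)
t=1.000: state=(-1.076, -2.650)
t=1.200: state=(-1.454, -1.113)
t=1.400: state=(-1.522, 0.421)
t=1.600: state=(-1.291, 1.875)
t=1.800: state=(-0.788, 3.079)
t=2.000: state=(-0.106, 3.587)
t=2.200: state=(0.577, 3.077)
t=2.400: state=(1.076, 1.839)
t=2.600: state=(1.298, 0.368)
t=2.800: state=(1.226, -1.077)
t=3.000: state=(0.879, -2.332)
t=3.200: state=(0.326, -3.080)
t=3.400: state=(-0.294, -2.966)
t=3.600: state=(-0.806, -2.048)
t=3.800: state=(-1.087, -0.736)
t=4.000: state=(-1.097, 0.633)
t=4.200: state=(-0.844, 1.848)
t=4.400: state=(-0.386, 2.635)
t=4.600: state=(0.160, 2.686)
t=4.800: state=(0.637, 1.980)
t=4.980: state=(0.905, 0.955)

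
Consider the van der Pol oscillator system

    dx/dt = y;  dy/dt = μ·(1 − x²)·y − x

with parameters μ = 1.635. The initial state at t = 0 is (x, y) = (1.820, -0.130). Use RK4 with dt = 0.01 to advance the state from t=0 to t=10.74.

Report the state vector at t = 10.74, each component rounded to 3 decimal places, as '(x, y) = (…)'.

(x, y) = (-1.929, 0.353)

t=0.000: state=(1.820, -0.130)
step 1 (dt=0.01): k1=(-0.130, -1.328), k2=(-0.137, -1.303), k3=(-0.137, -1.304), k4=(-0.143, -1.279); state += dt/6·(k1+2k2+2k3+k4)
t=0.010: state=(1.819, -0.143)
t=0.020: state=(1.817, -0.156)
t=0.030: state=(1.816, -0.168)
continuing one RK4 step at a time; state shown every 50 steps (Δt=0.5):
t=0.500: state=(1.654, -0.458)
t=1.000: state=(1.382, -0.637)
t=1.500: state=(0.993, -0.969)
t=2.000: state=(0.318, -1.902)
t=2.500: state=(-1.073, -3.332)
t=3.000: state=(-1.998, -0.335)
t=3.500: state=(-1.931, 0.350)
t=4.000: state=(-1.723, 0.470)
t=4.500: state=(-1.458, 0.602)
t=5.000: state=(-1.100, 0.868)
t=5.500: state=(-0.519, 1.588)
t=6.000: state=(0.689, 3.304)
t=6.500: state=(1.932, 0.873)
t=7.000: state=(1.969, -0.297)
t=7.500: state=(1.777, -0.446)
t=8.000: state=(1.526, -0.564)
t=8.500: state=(1.196, -0.784)
t=9.000: state=(0.689, -1.342)
t=9.500: state=(-0.325, -2.926)
t=10.000: state=(-1.786, -1.676)
t=10.500: state=(-1.999, 0.211)
t=10.740: state=(-1.929, 0.353)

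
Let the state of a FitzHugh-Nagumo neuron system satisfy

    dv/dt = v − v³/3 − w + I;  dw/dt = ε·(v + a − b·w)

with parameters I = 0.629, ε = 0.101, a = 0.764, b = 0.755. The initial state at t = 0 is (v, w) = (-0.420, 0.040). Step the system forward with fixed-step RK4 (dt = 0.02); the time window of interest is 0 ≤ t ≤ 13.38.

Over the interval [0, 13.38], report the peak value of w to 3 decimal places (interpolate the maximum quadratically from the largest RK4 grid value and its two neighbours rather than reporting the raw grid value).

max w = 1.560

t=0.000: state=(-0.420, 0.040)
step 1 (dt=0.02): k1=(0.194, 0.032), k2=(0.195, 0.032), k3=(0.195, 0.032), k4=(0.196, 0.032); state += dt/6·(k1+2k2+2k3+k4)
t=0.020: state=(-0.416, 0.041)
t=0.040: state=(-0.412, 0.041)
t=0.060: state=(-0.408, 0.042)
continuing one RK4 step at a time; state shown every 25 steps (Δt=0.5):
t=0.500: state=(-0.304, 0.058)
t=1.000: state=(-0.135, 0.083)
t=1.500: state=(0.122, 0.117)
t=2.000: state=(0.512, 0.165)
t=2.500: state=(1.027, 0.235)
t=3.000: state=(1.484, 0.327)
t=3.500: state=(1.710, 0.433)
t=4.000: state=(1.766, 0.541)
t=4.500: state=(1.752, 0.646)
t=5.000: state=(1.716, 0.746)
t=5.500: state=(1.671, 0.840)
t=6.000: state=(1.622, 0.928)
t=6.500: state=(1.572, 1.010)
t=7.000: state=(1.519, 1.086)
t=7.500: state=(1.465, 1.158)
t=8.000: state=(1.408, 1.223)
t=8.500: state=(1.348, 1.284)
t=9.000: state=(1.284, 1.339)
t=9.500: state=(1.216, 1.388)
t=10.000: state=(1.141, 1.433)
t=10.500: state=(1.057, 1.472)
t=11.000: state=(0.960, 1.504)
t=11.500: state=(0.844, 1.531)
t=12.000: state=(0.697, 1.550)
t=12.500: state=(0.498, 1.559)
t=13.000: state=(0.204, 1.557)
t=13.380: state=(-0.128, 1.543)
largest grid value and its neighbours: w(12.640)=1.56005, w(12.660)=1.56007, w(12.680)=1.56006
parabola through these three points peaks at t≈12.666 with w≈1.56007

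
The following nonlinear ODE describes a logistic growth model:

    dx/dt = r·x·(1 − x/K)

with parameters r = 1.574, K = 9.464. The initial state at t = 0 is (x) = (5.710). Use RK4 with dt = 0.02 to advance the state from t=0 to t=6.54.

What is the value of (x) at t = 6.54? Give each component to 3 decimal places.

(x) = (9.464)

t=0.000: state=(5.710)
step 1 (dt=0.02): k1=(3.565), k2=(3.553), k3=(3.553), k4=(3.541); state += dt/6·(k1+2k2+2k3+k4)
t=0.020: state=(5.781)
t=0.040: state=(5.852)
t=0.060: state=(5.922)
continuing one RK4 step at a time; state shown every 25 steps (Δt=0.5):
t=0.500: state=(7.284)
t=1.000: state=(8.329)
t=1.500: state=(8.911)
t=2.000: state=(9.204)
t=2.500: state=(9.344)
t=3.000: state=(9.409)
t=3.500: state=(9.439)
t=4.000: state=(9.453)
t=4.500: state=(9.459)
t=5.000: state=(9.462)
t=5.500: state=(9.463)
t=6.000: state=(9.464)
t=6.500: state=(9.464)
t=6.540: state=(9.464)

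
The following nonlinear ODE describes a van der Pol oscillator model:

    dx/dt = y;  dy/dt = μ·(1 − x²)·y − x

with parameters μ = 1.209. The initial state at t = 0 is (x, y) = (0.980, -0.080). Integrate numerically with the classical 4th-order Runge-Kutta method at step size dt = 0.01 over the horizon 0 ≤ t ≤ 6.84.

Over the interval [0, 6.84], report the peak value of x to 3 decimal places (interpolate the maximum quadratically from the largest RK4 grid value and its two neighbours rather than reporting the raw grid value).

t=0.000: state=(0.980, -0.080)
step 1 (dt=0.01): k1=(-0.080, -0.984), k2=(-0.085, -0.984), k3=(-0.085, -0.984), k4=(-0.090, -0.984); state += dt/6·(k1+2k2+2k3+k4)
t=0.010: state=(0.979, -0.090)
t=0.020: state=(0.978, -0.100)
t=0.030: state=(0.977, -0.110)
continuing one RK4 step at a time; state shown every 25 steps (Δt=0.25):
t=0.250: state=(0.929, -0.325)
t=0.500: state=(0.817, -0.577)
t=0.750: state=(0.638, -0.862)
t=1.000: state=(0.380, -1.220)
t=1.250: state=(0.019, -1.687)
t=1.500: state=(-0.467, -2.180)
t=1.750: state=(-1.039, -2.273)
t=2.000: state=(-1.531, -1.548)
t=2.250: state=(-1.792, -0.571)
t=2.500: state=(-1.849, 0.047)
t=2.750: state=(-1.795, 0.352)
t=3.000: state=(-1.684, 0.517)
t=3.250: state=(-1.539, 0.640)
t=3.500: state=(-1.364, 0.768)
t=3.750: state=(-1.152, 0.934)
t=4.000: state=(-0.891, 1.175)
t=4.250: state=(-0.554, 1.549)
t=4.500: state=(-0.100, 2.114)
t=4.750: state=(0.511, 2.750)
t=5.000: state=(1.220, 2.713)
t=5.250: state=(1.763, 1.514)
t=5.500: state=(1.985, 0.364)
t=5.750: state=(1.998, -0.182)
t=6.000: state=(1.920, -0.407)
t=6.250: state=(1.803, -0.523)
t=6.500: state=(1.661, -0.613)
t=6.750: state=(1.496, -0.710)
t=6.840: state=(1.430, -0.751)
largest grid value and its neighbours: x(5.630)=2.00813, x(5.640)=2.00823, x(5.650)=2.00813
parabola through these three points peaks at t≈5.640 with x≈2.00823

max x = 2.008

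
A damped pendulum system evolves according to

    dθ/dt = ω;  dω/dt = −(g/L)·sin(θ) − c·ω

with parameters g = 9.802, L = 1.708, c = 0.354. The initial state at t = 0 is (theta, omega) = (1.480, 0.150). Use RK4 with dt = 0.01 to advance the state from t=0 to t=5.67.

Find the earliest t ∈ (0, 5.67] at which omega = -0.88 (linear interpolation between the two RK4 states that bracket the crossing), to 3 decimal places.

t = 0.185

t=0.000: state=(1.480, 0.150)
step 1 (dt=0.01): k1=(0.150, -5.768), k2=(0.121, -5.759), k3=(0.121, -5.758), k4=(0.092, -5.749); state += dt/6·(k1+2k2+2k3+k4)
t=0.010: state=(1.481, 0.092)
t=0.020: state=(1.482, 0.035)
t=0.030: state=(1.482, -0.022)
t=0.180: state=(1.416, -0.854)
next step: t=0.190: state=(1.407, -0.908) — omega has crossed -0.88
linear interpolation between t=0.180 (-0.85397) and t=0.190 (-0.90752) → t≈0.185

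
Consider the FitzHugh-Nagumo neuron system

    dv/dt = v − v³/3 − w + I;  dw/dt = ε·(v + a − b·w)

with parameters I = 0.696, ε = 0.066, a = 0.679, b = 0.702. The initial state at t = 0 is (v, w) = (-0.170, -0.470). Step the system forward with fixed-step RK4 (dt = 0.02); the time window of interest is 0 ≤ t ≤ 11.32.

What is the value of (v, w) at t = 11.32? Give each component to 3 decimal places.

(v, w) = (1.524, 1.109)

t=0.000: state=(-0.170, -0.470)
step 1 (dt=0.02): k1=(0.998, 0.055), k2=(1.007, 0.056), k3=(1.007, 0.056), k4=(1.016, 0.057); state += dt/6·(k1+2k2+2k3+k4)
t=0.020: state=(-0.150, -0.469)
t=0.040: state=(-0.129, -0.468)
t=0.060: state=(-0.108, -0.467)
continuing one RK4 step at a time; state shown every 25 steps (Δt=0.5):
t=0.500: state=(0.464, -0.433)
t=1.000: state=(1.314, -0.372)
t=1.500: state=(1.887, -0.288)
t=2.000: state=(2.041, -0.194)
t=2.500: state=(2.051, -0.101)
t=3.000: state=(2.029, -0.010)
t=3.500: state=(2.002, 0.078)
t=4.000: state=(1.974, 0.164)
t=4.500: state=(1.945, 0.246)
t=5.000: state=(1.916, 0.325)
t=5.500: state=(1.887, 0.402)
t=6.000: state=(1.857, 0.476)
t=6.500: state=(1.828, 0.548)
t=7.000: state=(1.798, 0.616)
t=7.500: state=(1.768, 0.682)
t=8.000: state=(1.738, 0.746)
t=8.500: state=(1.707, 0.807)
t=9.000: state=(1.676, 0.866)
t=9.500: state=(1.644, 0.923)
t=10.000: state=(1.612, 0.977)
t=10.500: state=(1.579, 1.029)
t=11.000: state=(1.546, 1.078)
t=11.320: state=(1.524, 1.109)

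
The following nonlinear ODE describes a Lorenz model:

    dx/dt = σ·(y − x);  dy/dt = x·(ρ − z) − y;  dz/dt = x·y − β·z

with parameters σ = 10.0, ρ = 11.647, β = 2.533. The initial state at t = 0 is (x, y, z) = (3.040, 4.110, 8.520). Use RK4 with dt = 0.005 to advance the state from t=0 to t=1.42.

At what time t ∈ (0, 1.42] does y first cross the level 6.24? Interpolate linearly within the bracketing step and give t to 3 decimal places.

t = 0.234

t=0.000: state=(3.040, 4.110, 8.520)
step 1 (dt=0.005): k1=(10.700, 5.396, -9.087), k2=(10.567, 5.536, -8.878), k3=(10.574, 5.533, -8.880), k4=(10.448, 5.671, -8.671); state += dt/6·(k1+2k2+2k3+k4)
t=0.005: state=(3.093, 4.138, 8.476)
t=0.010: state=(3.145, 4.167, 8.433)
t=0.015: state=(3.195, 4.197, 8.393)
continuing one RK4 step at a time; state shown every 10 steps (Δt=0.05):
t=0.050: state=(3.528, 4.444, 8.168)
t=0.100: state=(3.979, 4.881, 8.020)
t=0.150: state=(4.440, 5.385, 8.082)
t=0.200: state=(4.923, 5.907, 8.366)
t=0.230: state=(5.219, 6.205, 8.642)
next step: t=0.235: state=(5.268, 6.252, 8.695) — y has crossed 6.24
linear interpolation between t=0.230 (6.20461) and t=0.235 (6.25157) → t≈0.234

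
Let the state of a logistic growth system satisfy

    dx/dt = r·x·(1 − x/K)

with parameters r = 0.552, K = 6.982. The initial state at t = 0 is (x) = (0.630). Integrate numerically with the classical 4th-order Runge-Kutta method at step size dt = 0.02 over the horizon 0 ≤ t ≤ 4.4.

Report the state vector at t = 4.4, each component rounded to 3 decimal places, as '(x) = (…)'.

(x) = (3.697)

t=0.000: state=(0.630)
step 1 (dt=0.02): k1=(0.316), k2=(0.318), k3=(0.318), k4=(0.319); state += dt/6·(k1+2k2+2k3+k4)
t=0.020: state=(0.636)
t=0.040: state=(0.643)
t=0.060: state=(0.649)
continuing one RK4 step at a time; state shown every 10 steps (Δt=0.2):
t=0.200: state=(0.696)
t=0.400: state=(0.769)
t=0.600: state=(0.847)
t=0.800: state=(0.933)
t=1.000: state=(1.026)
t=1.200: state=(1.126)
t=1.400: state=(1.235)
t=1.600: state=(1.351)
t=1.800: state=(1.475)
t=2.000: state=(1.608)
t=2.200: state=(1.748)
t=2.400: state=(1.897)
t=2.600: state=(2.053)
t=2.800: state=(2.217)
t=3.000: state=(2.387)
t=3.200: state=(2.564)
t=3.400: state=(2.745)
t=3.600: state=(2.931)
t=3.800: state=(3.120)
t=4.000: state=(3.312)
t=4.200: state=(3.504)
t=4.400: state=(3.697)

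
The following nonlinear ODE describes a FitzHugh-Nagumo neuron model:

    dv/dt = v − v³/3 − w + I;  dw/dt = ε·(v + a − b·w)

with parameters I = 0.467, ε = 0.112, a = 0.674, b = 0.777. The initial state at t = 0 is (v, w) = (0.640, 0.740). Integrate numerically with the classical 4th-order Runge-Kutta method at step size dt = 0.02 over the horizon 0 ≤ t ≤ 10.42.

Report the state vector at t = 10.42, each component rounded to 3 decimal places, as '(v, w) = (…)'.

t=0.000: state=(0.640, 0.740)
step 1 (dt=0.02): k1=(0.280, 0.083), k2=(0.280, 0.083), k3=(0.280, 0.083), k4=(0.281, 0.083); state += dt/6·(k1+2k2+2k3+k4)
t=0.020: state=(0.646, 0.742)
t=0.040: state=(0.651, 0.743)
t=0.060: state=(0.657, 0.745)
continuing one RK4 step at a time; state shown every 25 steps (Δt=0.5):
t=0.500: state=(0.788, 0.785)
t=1.000: state=(0.941, 0.835)
t=1.500: state=(1.075, 0.892)
t=2.000: state=(1.172, 0.953)
t=2.500: state=(1.225, 1.015)
t=3.000: state=(1.239, 1.077)
t=3.500: state=(1.223, 1.135)
t=4.000: state=(1.186, 1.190)
t=4.500: state=(1.131, 1.240)
t=5.000: state=(1.062, 1.284)
t=5.500: state=(0.976, 1.322)
t=6.000: state=(0.871, 1.354)
t=6.500: state=(0.737, 1.377)
t=7.000: state=(0.557, 1.391)
t=7.500: state=(0.296, 1.392)
t=8.000: state=(-0.110, 1.376)
t=8.500: state=(-0.739, 1.332)
t=9.000: state=(-1.456, 1.251)
t=9.500: state=(-1.852, 1.142)
t=10.000: state=(-1.947, 1.026)
t=10.420: state=(-1.944, 0.930)

(v, w) = (-1.944, 0.930)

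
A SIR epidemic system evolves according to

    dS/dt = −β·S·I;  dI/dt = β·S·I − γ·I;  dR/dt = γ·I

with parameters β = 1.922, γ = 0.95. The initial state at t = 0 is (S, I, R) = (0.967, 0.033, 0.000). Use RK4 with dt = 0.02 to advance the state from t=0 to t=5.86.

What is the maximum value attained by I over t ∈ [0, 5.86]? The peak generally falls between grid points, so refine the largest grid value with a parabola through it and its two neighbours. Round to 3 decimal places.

max I = 0.174

t=0.000: state=(0.967, 0.033, 0.000)
step 1 (dt=0.02): k1=(-0.061, 0.030, 0.031), k2=(-0.062, 0.030, 0.032), k3=(-0.062, 0.030, 0.032), k4=(-0.062, 0.030, 0.032); state += dt/6·(k1+2k2+2k3+k4)
t=0.020: state=(0.966, 0.034, 0.001)
t=0.040: state=(0.965, 0.034, 0.001)
t=0.060: state=(0.963, 0.035, 0.002)
continuing one RK4 step at a time; state shown every 10 steps (Δt=0.2):
t=0.200: state=(0.954, 0.039, 0.007)
t=0.400: state=(0.938, 0.047, 0.015)
t=0.600: state=(0.920, 0.056, 0.025)
t=0.800: state=(0.899, 0.065, 0.036)
t=1.000: state=(0.875, 0.076, 0.050)
t=1.200: state=(0.848, 0.087, 0.065)
t=1.400: state=(0.818, 0.099, 0.083)
t=1.600: state=(0.785, 0.112, 0.103)
t=1.800: state=(0.751, 0.124, 0.125)
t=2.000: state=(0.714, 0.136, 0.150)
t=2.200: state=(0.676, 0.147, 0.177)
t=2.400: state=(0.638, 0.157, 0.206)
t=2.600: state=(0.600, 0.164, 0.236)
t=2.800: state=(0.562, 0.170, 0.268)
t=3.000: state=(0.526, 0.173, 0.301)
t=3.200: state=(0.492, 0.174, 0.334)
t=3.400: state=(0.461, 0.173, 0.367)
t=3.600: state=(0.431, 0.170, 0.399)
t=3.800: state=(0.404, 0.165, 0.431)
t=4.000: state=(0.380, 0.158, 0.462)
t=4.200: state=(0.358, 0.151, 0.491)
t=4.400: state=(0.338, 0.143, 0.519)
t=4.600: state=(0.321, 0.134, 0.545)
t=4.800: state=(0.305, 0.125, 0.570)
t=5.000: state=(0.292, 0.116, 0.593)
t=5.200: state=(0.279, 0.107, 0.614)
t=5.400: state=(0.269, 0.098, 0.633)
t=5.600: state=(0.259, 0.090, 0.651)
t=5.800: state=(0.251, 0.082, 0.667)
t=5.860: state=(0.248, 0.080, 0.672)
largest grid value and its neighbours: I(3.160)=0.17399, I(3.180)=0.17401, I(3.200)=0.17401
parabola through these three points peaks at t≈3.188 with I≈0.17401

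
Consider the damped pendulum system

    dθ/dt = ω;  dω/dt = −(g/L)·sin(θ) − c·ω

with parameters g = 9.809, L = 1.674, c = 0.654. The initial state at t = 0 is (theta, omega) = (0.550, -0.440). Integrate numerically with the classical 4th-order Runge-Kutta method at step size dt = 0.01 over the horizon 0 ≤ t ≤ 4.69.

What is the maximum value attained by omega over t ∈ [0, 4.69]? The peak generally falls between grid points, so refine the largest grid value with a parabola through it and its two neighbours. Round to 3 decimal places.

max omega = 0.742

t=0.000: state=(0.550, -0.440)
step 1 (dt=0.01): k1=(-0.440, -2.775), k2=(-0.454, -2.755), k3=(-0.454, -2.755), k4=(-0.468, -2.734); state += dt/6·(k1+2k2+2k3+k4)
t=0.010: state=(0.545, -0.468)
t=0.020: state=(0.541, -0.495)
t=0.030: state=(0.536, -0.521)
continuing one RK4 step at a time; state shown every 20 steps (Δt=0.2):
t=0.200: state=(0.413, -0.900)
t=0.400: state=(0.206, -1.125)
t=0.600: state=(-0.020, -1.085)
t=0.800: state=(-0.213, -0.818)
t=1.000: state=(-0.337, -0.411)
t=1.200: state=(-0.375, 0.031)
t=1.400: state=(-0.329, 0.412)
t=1.600: state=(-0.219, 0.662)
t=1.800: state=(-0.076, 0.742)
t=2.000: state=(0.066, 0.653)
t=2.200: state=(0.177, 0.434)
t=2.400: state=(0.236, 0.151)
t=2.600: state=(0.237, -0.130)
t=2.800: state=(0.188, -0.349)
t=3.000: state=(0.104, -0.467)
t=3.200: state=(0.009, -0.471)
t=3.400: state=(-0.077, -0.372)
t=3.600: state=(-0.136, -0.206)
t=3.800: state=(-0.158, -0.016)
t=4.000: state=(-0.144, 0.154)
t=4.200: state=(-0.100, 0.270)
t=4.400: state=(-0.041, 0.314)
t=4.600: state=(0.021, 0.286)
t=4.690: state=(0.045, 0.252)
largest grid value and its neighbours: omega(1.780)=0.74169, omega(1.790)=0.74192, omega(1.800)=0.74173
parabola through these three points peaks at t≈1.790 with omega≈0.74192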